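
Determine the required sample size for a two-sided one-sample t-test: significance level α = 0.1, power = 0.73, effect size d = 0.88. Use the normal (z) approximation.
n = 7

Sample size formula (one-sample t-test, normal approximation):
n = ((z_{α/2} + z_β) / d)²

z_{α/2} = 1.645 (for α = 0.1, two-sided)
z_β = 0.613 (for power = 0.73)
d = 0.88

n = ((1.645 + 0.613) / 0.88)²
n = (2.566)²
n ≈ 6.58
Round up to the next whole number: n = 7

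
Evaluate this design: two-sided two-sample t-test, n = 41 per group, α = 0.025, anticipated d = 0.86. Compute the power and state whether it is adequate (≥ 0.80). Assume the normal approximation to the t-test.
Power ≈ 0.95; the study is adequately powered (power ≥ 0.80)

Power calculation (two-sample t-test, normal approximation):
z_β = d · √(n/2) - z_{α/2}
z_β = 0.86 · √(41/2) - 2.241
z_β = 0.86 · 4.528 - 2.241
z_β = 1.652

Power = Φ(z_β) = Φ(1.652) ≈ 0.951

Effect size d = 0.86 is large by Cohen's convention (0.2/0.5/0.8).

Threshold: power ≥ 0.80 is conventionally adequate.
Power ≈ 0.95 → the study is adequately powered (power ≥ 0.80).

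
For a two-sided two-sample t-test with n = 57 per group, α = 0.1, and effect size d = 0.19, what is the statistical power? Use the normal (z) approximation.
Power ≈ 0.26

Power calculation (two-sample t-test, normal approximation):
z_β = d · √(n/2) - z_{α/2}
z_β = 0.19 · √(57/2) - 1.645
z_β = 0.19 · 5.339 - 1.645
z_β = -0.631

Power = Φ(z_β) = Φ(-0.631) ≈ 0.264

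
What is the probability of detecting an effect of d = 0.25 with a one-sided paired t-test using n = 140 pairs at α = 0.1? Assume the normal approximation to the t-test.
Power ≈ 0.95

Power calculation (paired t-test, normal approximation):
z_β = d · √n - z_α
z_β = 0.25 · √140 - 1.282
z_β = 0.25 · 11.832 - 1.282
z_β = 1.676

Power = Φ(z_β) = Φ(1.676) ≈ 0.953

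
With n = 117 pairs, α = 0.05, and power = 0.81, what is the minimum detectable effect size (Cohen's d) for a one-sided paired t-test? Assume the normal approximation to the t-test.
d ≈ 0.23

Minimum detectable effect (paired t-test, normal approximation):
d = (z_α + z_β) / √n
d = (1.645 + 0.878) / √117
d = 2.523 / 10.817
d ≈ 0.23

By Cohen's convention (0.2 small / 0.5 medium / 0.8 large): small effect.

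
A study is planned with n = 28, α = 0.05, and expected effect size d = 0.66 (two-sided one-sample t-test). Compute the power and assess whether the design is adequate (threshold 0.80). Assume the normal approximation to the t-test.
Power ≈ 0.94; the study is adequately powered (power ≥ 0.80)

Power calculation (one-sample t-test, normal approximation):
z_β = d · √n - z_{α/2}
z_β = 0.66 · √28 - 1.960
z_β = 0.66 · 5.292 - 1.960
z_β = 1.532

Power = Φ(z_β) = Φ(1.532) ≈ 0.937

Effect size d = 0.66 is medium by Cohen's convention (0.2/0.5/0.8).

Threshold: power ≥ 0.80 is conventionally adequate.
Power ≈ 0.94 → the study is adequately powered (power ≥ 0.80).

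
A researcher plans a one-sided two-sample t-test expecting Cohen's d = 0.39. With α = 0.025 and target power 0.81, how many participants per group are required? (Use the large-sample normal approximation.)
n = 106 per group

Sample size formula (two-sample t-test, normal approximation):
n = 2 · ((z_α + z_β) / d)²

z_α = 1.960 (for α = 0.025, one-sided)
z_β = 0.878 (for power = 0.81)
d = 0.39

n = 2 · ((1.960 + 0.878) / 0.39)²
n = 2 · (7.277)²
n ≈ 105.91
Round up to the next whole number: n = 106 per group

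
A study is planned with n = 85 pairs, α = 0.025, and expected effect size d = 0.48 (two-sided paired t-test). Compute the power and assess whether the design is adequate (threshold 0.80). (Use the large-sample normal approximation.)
Power ≈ 0.99; the study is adequately powered (power ≥ 0.80)

Power calculation (paired t-test, normal approximation):
z_β = d · √n - z_{α/2}
z_β = 0.48 · √85 - 2.241
z_β = 0.48 · 9.220 - 2.241
z_β = 2.184

Power = Φ(z_β) = Φ(2.184) ≈ 0.986

Effect size d = 0.48 is small by Cohen's convention (0.2/0.5/0.8).

Threshold: power ≥ 0.80 is conventionally adequate.
Power ≈ 0.99 → the study is adequately powered (power ≥ 0.80).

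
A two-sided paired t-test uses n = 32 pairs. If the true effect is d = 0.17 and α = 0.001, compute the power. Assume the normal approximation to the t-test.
Power ≈ 0.01

Power calculation (paired t-test, normal approximation):
z_β = d · √n - z_{α/2}
z_β = 0.17 · √32 - 3.291
z_β = 0.17 · 5.657 - 3.291
z_β = -2.329

Power = Φ(z_β) = Φ(-2.329) ≈ 0.010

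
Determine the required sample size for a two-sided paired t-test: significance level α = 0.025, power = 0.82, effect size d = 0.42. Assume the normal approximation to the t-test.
n = 57 pairs

Sample size formula (paired t-test, normal approximation):
n = ((z_{α/2} + z_β) / d)²

z_{α/2} = 2.241 (for α = 0.025, two-sided)
z_β = 0.915 (for power = 0.82)
d = 0.42

n = ((2.241 + 0.915) / 0.42)²
n = (7.514)²
n ≈ 56.46
Round up to the next whole number: n = 57 pairs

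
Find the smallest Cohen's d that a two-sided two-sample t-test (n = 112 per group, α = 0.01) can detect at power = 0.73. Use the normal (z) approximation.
d ≈ 0.43

Minimum detectable effect (two-sample t-test, normal approximation):
d = (z_{α/2} + z_β) / √(n/2)
d = (2.576 + 0.613) / √(112/2)
d = 3.189 / 7.483
d ≈ 0.43

By Cohen's convention (0.2 small / 0.5 medium / 0.8 large): small effect.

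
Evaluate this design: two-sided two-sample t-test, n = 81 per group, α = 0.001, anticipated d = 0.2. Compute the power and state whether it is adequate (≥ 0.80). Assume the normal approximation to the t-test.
Power ≈ 0.02; the study is underpowered (power < 0.80)

Power calculation (two-sample t-test, normal approximation):
z_β = d · √(n/2) - z_{α/2}
z_β = 0.2 · √(81/2) - 3.291
z_β = 0.2 · 6.364 - 3.291
z_β = -2.018

Power = Φ(z_β) = Φ(-2.018) ≈ 0.022

Effect size d = 0.2 is small by Cohen's convention (0.2/0.5/0.8).

Threshold: power ≥ 0.80 is conventionally adequate.
Power ≈ 0.02 → the study is underpowered (power < 0.80).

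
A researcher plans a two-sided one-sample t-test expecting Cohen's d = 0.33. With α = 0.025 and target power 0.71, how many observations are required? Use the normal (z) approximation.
n = 72

Sample size formula (one-sample t-test, normal approximation):
n = ((z_{α/2} + z_β) / d)²

z_{α/2} = 2.241 (for α = 0.025, two-sided)
z_β = 0.553 (for power = 0.71)
d = 0.33

n = ((2.241 + 0.553) / 0.33)²
n = (8.467)²
n ≈ 71.69
Round up to the next whole number: n = 72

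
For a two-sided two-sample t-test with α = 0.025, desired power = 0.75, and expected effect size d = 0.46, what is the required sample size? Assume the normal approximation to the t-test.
n = 81 per group

Sample size formula (two-sample t-test, normal approximation):
n = 2 · ((z_{α/2} + z_β) / d)²

z_{α/2} = 2.241 (for α = 0.025, two-sided)
z_β = 0.674 (for power = 0.75)
d = 0.46

n = 2 · ((2.241 + 0.674) / 0.46)²
n = 2 · (6.337)²
n ≈ 80.32
Round up to the next whole number: n = 81 per group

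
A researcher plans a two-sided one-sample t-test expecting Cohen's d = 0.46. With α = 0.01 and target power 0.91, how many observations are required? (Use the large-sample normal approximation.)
n = 73

Sample size formula (one-sample t-test, normal approximation):
n = ((z_{α/2} + z_β) / d)²

z_{α/2} = 2.576 (for α = 0.01, two-sided)
z_β = 1.341 (for power = 0.91)
d = 0.46

n = ((2.576 + 1.341) / 0.46)²
n = (8.515)²
n ≈ 72.51
Round up to the next whole number: n = 73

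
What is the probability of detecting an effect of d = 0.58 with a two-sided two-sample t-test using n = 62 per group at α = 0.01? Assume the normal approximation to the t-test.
Power ≈ 0.74

Power calculation (two-sample t-test, normal approximation):
z_β = d · √(n/2) - z_{α/2}
z_β = 0.58 · √(62/2) - 2.576
z_β = 0.58 · 5.568 - 2.576
z_β = 0.653

Power = Φ(z_β) = Φ(0.653) ≈ 0.743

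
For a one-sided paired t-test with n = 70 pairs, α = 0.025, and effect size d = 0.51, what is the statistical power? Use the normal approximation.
Power ≈ 0.99

Power calculation (paired t-test, normal approximation):
z_β = d · √n - z_α
z_β = 0.51 · √70 - 1.960
z_β = 0.51 · 8.367 - 1.960
z_β = 2.307

Power = Φ(z_β) = Φ(2.307) ≈ 0.989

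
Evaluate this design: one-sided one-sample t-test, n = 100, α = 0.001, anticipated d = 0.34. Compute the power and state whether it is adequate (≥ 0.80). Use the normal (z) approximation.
Power ≈ 0.62; the study is underpowered (power < 0.80)

Power calculation (one-sample t-test, normal approximation):
z_β = d · √n - z_α
z_β = 0.34 · √100 - 3.090
z_β = 0.34 · 10.000 - 3.090
z_β = 0.310

Power = Φ(z_β) = Φ(0.310) ≈ 0.622

Effect size d = 0.34 is small by Cohen's convention (0.2/0.5/0.8).

Threshold: power ≥ 0.80 is conventionally adequate.
Power ≈ 0.62 → the study is underpowered (power < 0.80).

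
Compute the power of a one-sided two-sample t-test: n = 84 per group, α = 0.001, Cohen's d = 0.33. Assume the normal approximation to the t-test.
Power ≈ 0.17

Power calculation (two-sample t-test, normal approximation):
z_β = d · √(n/2) - z_α
z_β = 0.33 · √(84/2) - 3.090
z_β = 0.33 · 6.481 - 3.090
z_β = -0.952

Power = Φ(z_β) = Φ(-0.952) ≈ 0.171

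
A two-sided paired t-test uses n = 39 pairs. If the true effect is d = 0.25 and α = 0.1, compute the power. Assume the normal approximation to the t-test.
Power ≈ 0.47

Power calculation (paired t-test, normal approximation):
z_β = d · √n - z_{α/2}
z_β = 0.25 · √39 - 1.645
z_β = 0.25 · 6.245 - 1.645
z_β = -0.084

Power = Φ(z_β) = Φ(-0.084) ≈ 0.467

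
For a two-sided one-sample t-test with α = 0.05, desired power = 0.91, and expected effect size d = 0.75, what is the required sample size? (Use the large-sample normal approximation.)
n = 20

Sample size formula (one-sample t-test, normal approximation):
n = ((z_{α/2} + z_β) / d)²

z_{α/2} = 1.960 (for α = 0.05, two-sided)
z_β = 1.341 (for power = 0.91)
d = 0.75

n = ((1.960 + 1.341) / 0.75)²
n = (4.401)²
n ≈ 19.37
Round up to the next whole number: n = 20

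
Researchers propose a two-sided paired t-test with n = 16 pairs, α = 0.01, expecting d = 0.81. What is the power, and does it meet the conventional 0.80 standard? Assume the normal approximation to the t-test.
Power ≈ 0.75; the study is underpowered (power < 0.80)

Power calculation (paired t-test, normal approximation):
z_β = d · √n - z_{α/2}
z_β = 0.81 · √16 - 2.576
z_β = 0.81 · 4.000 - 2.576
z_β = 0.664

Power = Φ(z_β) = Φ(0.664) ≈ 0.747

Effect size d = 0.81 is large by Cohen's convention (0.2/0.5/0.8).

Threshold: power ≥ 0.80 is conventionally adequate.
Power ≈ 0.75 → the study is underpowered (power < 0.80).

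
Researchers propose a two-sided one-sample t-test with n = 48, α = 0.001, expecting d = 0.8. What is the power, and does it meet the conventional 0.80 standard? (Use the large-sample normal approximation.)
Power ≈ 0.99; the study is adequately powered (power ≥ 0.80)

Power calculation (one-sample t-test, normal approximation):
z_β = d · √n - z_{α/2}
z_β = 0.8 · √48 - 3.291
z_β = 0.8 · 6.928 - 3.291
z_β = 2.252

Power = Φ(z_β) = Φ(2.252) ≈ 0.988

Effect size d = 0.8 is large by Cohen's convention (0.2/0.5/0.8).

Threshold: power ≥ 0.80 is conventionally adequate.
Power ≈ 0.99 → the study is adequately powered (power ≥ 0.80).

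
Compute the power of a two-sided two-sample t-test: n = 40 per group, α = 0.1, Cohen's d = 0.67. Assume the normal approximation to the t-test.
Power ≈ 0.91

Power calculation (two-sample t-test, normal approximation):
z_β = d · √(n/2) - z_{α/2}
z_β = 0.67 · √(40/2) - 1.645
z_β = 0.67 · 4.472 - 1.645
z_β = 1.351

Power = Φ(z_β) = Φ(1.351) ≈ 0.912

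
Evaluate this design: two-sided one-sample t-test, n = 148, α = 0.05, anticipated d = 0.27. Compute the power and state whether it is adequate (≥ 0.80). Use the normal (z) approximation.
Power ≈ 0.91; the study is adequately powered (power ≥ 0.80)

Power calculation (one-sample t-test, normal approximation):
z_β = d · √n - z_{α/2}
z_β = 0.27 · √148 - 1.960
z_β = 0.27 · 12.166 - 1.960
z_β = 1.325

Power = Φ(z_β) = Φ(1.325) ≈ 0.907

Effect size d = 0.27 is small by Cohen's convention (0.2/0.5/0.8).

Threshold: power ≥ 0.80 is conventionally adequate.
Power ≈ 0.91 → the study is adequately powered (power ≥ 0.80).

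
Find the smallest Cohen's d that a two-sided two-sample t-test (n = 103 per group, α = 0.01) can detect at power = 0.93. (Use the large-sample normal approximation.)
d ≈ 0.56

Minimum detectable effect (two-sample t-test, normal approximation):
d = (z_{α/2} + z_β) / √(n/2)
d = (2.576 + 1.476) / √(103/2)
d = 4.052 / 7.176
d ≈ 0.56

By Cohen's convention (0.2 small / 0.5 medium / 0.8 large): medium effect.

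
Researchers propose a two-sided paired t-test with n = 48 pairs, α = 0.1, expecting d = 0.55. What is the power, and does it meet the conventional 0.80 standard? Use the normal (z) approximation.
Power ≈ 0.98; the study is adequately powered (power ≥ 0.80)

Power calculation (paired t-test, normal approximation):
z_β = d · √n - z_{α/2}
z_β = 0.55 · √48 - 1.645
z_β = 0.55 · 6.928 - 1.645
z_β = 2.166

Power = Φ(z_β) = Φ(2.166) ≈ 0.985

Effect size d = 0.55 is medium by Cohen's convention (0.2/0.5/0.8).

Threshold: power ≥ 0.80 is conventionally adequate.
Power ≈ 0.98 → the study is adequately powered (power ≥ 0.80).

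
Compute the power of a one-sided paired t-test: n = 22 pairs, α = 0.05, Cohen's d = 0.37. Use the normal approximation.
Power ≈ 0.54

Power calculation (paired t-test, normal approximation):
z_β = d · √n - z_α
z_β = 0.37 · √22 - 1.645
z_β = 0.37 · 4.690 - 1.645
z_β = 0.091

Power = Φ(z_β) = Φ(0.091) ≈ 0.536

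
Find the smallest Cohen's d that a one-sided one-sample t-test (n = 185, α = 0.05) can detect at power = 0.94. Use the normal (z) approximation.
d ≈ 0.24

Minimum detectable effect (one-sample t-test, normal approximation):
d = (z_α + z_β) / √n
d = (1.645 + 1.555) / √185
d = 3.200 / 13.601
d ≈ 0.24

By Cohen's convention (0.2 small / 0.5 medium / 0.8 large): small effect.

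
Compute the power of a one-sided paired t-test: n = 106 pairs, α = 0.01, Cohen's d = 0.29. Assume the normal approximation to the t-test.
Power ≈ 0.75

Power calculation (paired t-test, normal approximation):
z_β = d · √n - z_α
z_β = 0.29 · √106 - 2.326
z_β = 0.29 · 10.296 - 2.326
z_β = 0.659

Power = Φ(z_β) = Φ(0.659) ≈ 0.745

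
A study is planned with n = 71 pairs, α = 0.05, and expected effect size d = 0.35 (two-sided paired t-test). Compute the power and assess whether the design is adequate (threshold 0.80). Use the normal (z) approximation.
Power ≈ 0.84; the study is adequately powered (power ≥ 0.80)

Power calculation (paired t-test, normal approximation):
z_β = d · √n - z_{α/2}
z_β = 0.35 · √71 - 1.960
z_β = 0.35 · 8.426 - 1.960
z_β = 0.989

Power = Φ(z_β) = Φ(0.989) ≈ 0.839

Effect size d = 0.35 is small by Cohen's convention (0.2/0.5/0.8).

Threshold: power ≥ 0.80 is conventionally adequate.
Power ≈ 0.84 → the study is adequately powered (power ≥ 0.80).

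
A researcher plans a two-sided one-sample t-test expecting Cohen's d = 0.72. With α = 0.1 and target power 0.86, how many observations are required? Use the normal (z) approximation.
n = 15

Sample size formula (one-sample t-test, normal approximation):
n = ((z_{α/2} + z_β) / d)²

z_{α/2} = 1.645 (for α = 0.1, two-sided)
z_β = 1.080 (for power = 0.86)
d = 0.72

n = ((1.645 + 1.080) / 0.72)²
n = (3.785)²
n ≈ 14.33
Round up to the next whole number: n = 15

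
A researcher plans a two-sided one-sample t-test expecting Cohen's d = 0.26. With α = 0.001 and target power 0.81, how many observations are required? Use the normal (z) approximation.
n = 258

Sample size formula (one-sample t-test, normal approximation):
n = ((z_{α/2} + z_β) / d)²

z_{α/2} = 3.291 (for α = 0.001, two-sided)
z_β = 0.878 (for power = 0.81)
d = 0.26

n = ((3.291 + 0.878) / 0.26)²
n = (16.035)²
n ≈ 257.12
Round up to the next whole number: n = 258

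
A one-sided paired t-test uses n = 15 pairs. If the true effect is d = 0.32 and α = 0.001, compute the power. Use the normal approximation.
Power ≈ 0.03

Power calculation (paired t-test, normal approximation):
z_β = d · √n - z_α
z_β = 0.32 · √15 - 3.090
z_β = 0.32 · 3.873 - 3.090
z_β = -1.851

Power = Φ(z_β) = Φ(-1.851) ≈ 0.032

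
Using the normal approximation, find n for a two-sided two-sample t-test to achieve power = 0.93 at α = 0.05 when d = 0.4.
n = 148 per group

Sample size formula (two-sample t-test, normal approximation):
n = 2 · ((z_{α/2} + z_β) / d)²

z_{α/2} = 1.960 (for α = 0.05, two-sided)
z_β = 1.476 (for power = 0.93)
d = 0.4

n = 2 · ((1.960 + 1.476) / 0.4)²
n = 2 · (8.590)²
n ≈ 147.58
Round up to the next whole number: n = 148 per group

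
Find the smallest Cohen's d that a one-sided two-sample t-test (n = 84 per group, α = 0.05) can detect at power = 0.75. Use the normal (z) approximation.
d ≈ 0.36

Minimum detectable effect (two-sample t-test, normal approximation):
d = (z_α + z_β) / √(n/2)
d = (1.645 + 0.674) / √(84/2)
d = 2.319 / 6.481
d ≈ 0.36

By Cohen's convention (0.2 small / 0.5 medium / 0.8 large): small effect.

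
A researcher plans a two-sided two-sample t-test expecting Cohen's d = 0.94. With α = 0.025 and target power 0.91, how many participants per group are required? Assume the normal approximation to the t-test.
n = 30 per group

Sample size formula (two-sample t-test, normal approximation):
n = 2 · ((z_{α/2} + z_β) / d)²

z_{α/2} = 2.241 (for α = 0.025, two-sided)
z_β = 1.341 (for power = 0.91)
d = 0.94

n = 2 · ((2.241 + 1.341) / 0.94)²
n = 2 · (3.811)²
n ≈ 29.05
Round up to the next whole number: n = 30 per group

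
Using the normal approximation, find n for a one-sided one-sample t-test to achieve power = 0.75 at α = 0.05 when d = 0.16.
n = 211

Sample size formula (one-sample t-test, normal approximation):
n = ((z_α + z_β) / d)²

z_α = 1.645 (for α = 0.05, one-sided)
z_β = 0.674 (for power = 0.75)
d = 0.16

n = ((1.645 + 0.674) / 0.16)²
n = (14.494)²
n ≈ 210.08
Round up to the next whole number: n = 211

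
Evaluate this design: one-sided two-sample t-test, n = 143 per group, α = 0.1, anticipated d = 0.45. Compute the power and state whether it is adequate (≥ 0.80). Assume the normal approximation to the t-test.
Power ≈ 0.99; the study is adequately powered (power ≥ 0.80)

Power calculation (two-sample t-test, normal approximation):
z_β = d · √(n/2) - z_α
z_β = 0.45 · √(143/2) - 1.282
z_β = 0.45 · 8.456 - 1.282
z_β = 2.524

Power = Φ(z_β) = Φ(2.524) ≈ 0.994

Effect size d = 0.45 is small by Cohen's convention (0.2/0.5/0.8).

Threshold: power ≥ 0.80 is conventionally adequate.
Power ≈ 0.99 → the study is adequately powered (power ≥ 0.80).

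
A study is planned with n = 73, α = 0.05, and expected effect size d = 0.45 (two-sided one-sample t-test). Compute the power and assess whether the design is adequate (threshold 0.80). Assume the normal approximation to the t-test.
Power ≈ 0.97; the study is adequately powered (power ≥ 0.80)

Power calculation (one-sample t-test, normal approximation):
z_β = d · √n - z_{α/2}
z_β = 0.45 · √73 - 1.960
z_β = 0.45 · 8.544 - 1.960
z_β = 1.885

Power = Φ(z_β) = Φ(1.885) ≈ 0.970

Effect size d = 0.45 is small by Cohen's convention (0.2/0.5/0.8).

Threshold: power ≥ 0.80 is conventionally adequate.
Power ≈ 0.97 → the study is adequately powered (power ≥ 0.80).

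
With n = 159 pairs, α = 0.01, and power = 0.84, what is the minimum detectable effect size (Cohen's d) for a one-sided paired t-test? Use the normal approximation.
d ≈ 0.26

Minimum detectable effect (paired t-test, normal approximation):
d = (z_α + z_β) / √n
d = (2.326 + 0.994) / √159
d = 3.321 / 12.610
d ≈ 0.26

By Cohen's convention (0.2 small / 0.5 medium / 0.8 large): small effect.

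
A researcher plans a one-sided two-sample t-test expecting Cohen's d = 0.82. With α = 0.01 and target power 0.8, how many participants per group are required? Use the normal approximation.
n = 30 per group

Sample size formula (two-sample t-test, normal approximation):
n = 2 · ((z_α + z_β) / d)²

z_α = 2.326 (for α = 0.01, one-sided)
z_β = 0.842 (for power = 0.8)
d = 0.82

n = 2 · ((2.326 + 0.842) / 0.82)²
n = 2 · (3.863)²
n ≈ 29.85
Round up to the next whole number: n = 30 per group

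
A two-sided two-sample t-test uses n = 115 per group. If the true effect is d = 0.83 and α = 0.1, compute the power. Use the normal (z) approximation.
Power ≈ 1.00

Power calculation (two-sample t-test, normal approximation):
z_β = d · √(n/2) - z_{α/2}
z_β = 0.83 · √(115/2) - 1.645
z_β = 0.83 · 7.583 - 1.645
z_β = 4.649

Power = Φ(z_β) = Φ(4.649) ≈ 1.000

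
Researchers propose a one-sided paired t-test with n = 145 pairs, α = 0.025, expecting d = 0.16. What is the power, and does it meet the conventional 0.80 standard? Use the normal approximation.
Power ≈ 0.49; the study is underpowered (power < 0.80)

Power calculation (paired t-test, normal approximation):
z_β = d · √n - z_α
z_β = 0.16 · √145 - 1.960
z_β = 0.16 · 12.042 - 1.960
z_β = -0.033

Power = Φ(z_β) = Φ(-0.033) ≈ 0.487

Effect size d = 0.16 is very small by Cohen's convention (0.2/0.5/0.8).

Threshold: power ≥ 0.80 is conventionally adequate.
Power ≈ 0.49 → the study is underpowered (power < 0.80).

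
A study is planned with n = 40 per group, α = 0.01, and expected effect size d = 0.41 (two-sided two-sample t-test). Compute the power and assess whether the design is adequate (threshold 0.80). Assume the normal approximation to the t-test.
Power ≈ 0.23; the study is underpowered (power < 0.80)

Power calculation (two-sample t-test, normal approximation):
z_β = d · √(n/2) - z_{α/2}
z_β = 0.41 · √(40/2) - 2.576
z_β = 0.41 · 4.472 - 2.576
z_β = -0.742

Power = Φ(z_β) = Φ(-0.742) ≈ 0.229

Effect size d = 0.41 is small by Cohen's convention (0.2/0.5/0.8).

Threshold: power ≥ 0.80 is conventionally adequate.
Power ≈ 0.23 → the study is underpowered (power < 0.80).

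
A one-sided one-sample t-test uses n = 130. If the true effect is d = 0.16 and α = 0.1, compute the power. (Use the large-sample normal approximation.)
Power ≈ 0.71

Power calculation (one-sample t-test, normal approximation):
z_β = d · √n - z_α
z_β = 0.16 · √130 - 1.282
z_β = 0.16 · 11.402 - 1.282
z_β = 0.543

Power = Φ(z_β) = Φ(0.543) ≈ 0.706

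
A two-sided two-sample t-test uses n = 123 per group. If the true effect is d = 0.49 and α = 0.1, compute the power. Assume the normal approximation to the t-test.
Power ≈ 0.99

Power calculation (two-sample t-test, normal approximation):
z_β = d · √(n/2) - z_{α/2}
z_β = 0.49 · √(123/2) - 1.645
z_β = 0.49 · 7.842 - 1.645
z_β = 2.198

Power = Φ(z_β) = Φ(2.198) ≈ 0.986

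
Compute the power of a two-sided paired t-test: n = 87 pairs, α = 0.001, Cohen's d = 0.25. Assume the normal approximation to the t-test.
Power ≈ 0.17

Power calculation (paired t-test, normal approximation):
z_β = d · √n - z_{α/2}
z_β = 0.25 · √87 - 3.291
z_β = 0.25 · 9.327 - 3.291
z_β = -0.959

Power = Φ(z_β) = Φ(-0.959) ≈ 0.169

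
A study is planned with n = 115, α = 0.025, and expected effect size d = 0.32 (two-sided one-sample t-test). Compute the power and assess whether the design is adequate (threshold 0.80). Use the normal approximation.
Power ≈ 0.88; the study is adequately powered (power ≥ 0.80)

Power calculation (one-sample t-test, normal approximation):
z_β = d · √n - z_{α/2}
z_β = 0.32 · √115 - 2.241
z_β = 0.32 · 10.724 - 2.241
z_β = 1.190

Power = Φ(z_β) = Φ(1.190) ≈ 0.883

Effect size d = 0.32 is small by Cohen's convention (0.2/0.5/0.8).

Threshold: power ≥ 0.80 is conventionally adequate.
Power ≈ 0.88 → the study is adequately powered (power ≥ 0.80).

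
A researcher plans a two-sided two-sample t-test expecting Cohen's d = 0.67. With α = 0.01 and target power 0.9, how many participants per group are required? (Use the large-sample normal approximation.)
n = 67 per group

Sample size formula (two-sample t-test, normal approximation):
n = 2 · ((z_{α/2} + z_β) / d)²

z_{α/2} = 2.576 (for α = 0.01, two-sided)
z_β = 1.282 (for power = 0.9)
d = 0.67

n = 2 · ((2.576 + 1.282) / 0.67)²
n = 2 · (5.758)²
n ≈ 66.31
Round up to the next whole number: n = 67 per group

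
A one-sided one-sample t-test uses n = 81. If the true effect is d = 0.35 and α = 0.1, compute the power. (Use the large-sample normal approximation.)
Power ≈ 0.97

Power calculation (one-sample t-test, normal approximation):
z_β = d · √n - z_α
z_β = 0.35 · √81 - 1.282
z_β = 0.35 · 9.000 - 1.282
z_β = 1.868

Power = Φ(z_β) = Φ(1.868) ≈ 0.969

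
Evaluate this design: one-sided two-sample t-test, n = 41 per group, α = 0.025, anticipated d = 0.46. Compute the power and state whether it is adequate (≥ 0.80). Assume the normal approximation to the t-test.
Power ≈ 0.55; the study is underpowered (power < 0.80)

Power calculation (two-sample t-test, normal approximation):
z_β = d · √(n/2) - z_α
z_β = 0.46 · √(41/2) - 1.960
z_β = 0.46 · 4.528 - 1.960
z_β = 0.123

Power = Φ(z_β) = Φ(0.123) ≈ 0.549

Effect size d = 0.46 is small by Cohen's convention (0.2/0.5/0.8).

Threshold: power ≥ 0.80 is conventionally adequate.
Power ≈ 0.55 → the study is underpowered (power < 0.80).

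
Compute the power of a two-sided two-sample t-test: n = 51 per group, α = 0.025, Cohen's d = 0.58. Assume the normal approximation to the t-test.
Power ≈ 0.75

Power calculation (two-sample t-test, normal approximation):
z_β = d · √(n/2) - z_{α/2}
z_β = 0.58 · √(51/2) - 2.241
z_β = 0.58 · 5.050 - 2.241
z_β = 0.687

Power = Φ(z_β) = Φ(0.687) ≈ 0.754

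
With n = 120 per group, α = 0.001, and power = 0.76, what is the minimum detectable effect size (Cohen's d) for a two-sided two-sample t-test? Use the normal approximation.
d ≈ 0.52

Minimum detectable effect (two-sample t-test, normal approximation):
d = (z_{α/2} + z_β) / √(n/2)
d = (3.291 + 0.706) / √(120/2)
d = 3.997 / 7.746
d ≈ 0.52

By Cohen's convention (0.2 small / 0.5 medium / 0.8 large): medium effect.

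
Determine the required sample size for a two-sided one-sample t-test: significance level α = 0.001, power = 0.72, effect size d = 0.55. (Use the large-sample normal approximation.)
n = 50

Sample size formula (one-sample t-test, normal approximation):
n = ((z_{α/2} + z_β) / d)²

z_{α/2} = 3.291 (for α = 0.001, two-sided)
z_β = 0.583 (for power = 0.72)
d = 0.55

n = ((3.291 + 0.583) / 0.55)²
n = (7.044)²
n ≈ 49.62
Round up to the next whole number: n = 50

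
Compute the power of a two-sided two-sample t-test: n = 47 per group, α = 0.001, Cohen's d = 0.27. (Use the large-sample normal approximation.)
Power ≈ 0.02

Power calculation (two-sample t-test, normal approximation):
z_β = d · √(n/2) - z_{α/2}
z_β = 0.27 · √(47/2) - 3.291
z_β = 0.27 · 4.848 - 3.291
z_β = -1.982

Power = Φ(z_β) = Φ(-1.982) ≈ 0.024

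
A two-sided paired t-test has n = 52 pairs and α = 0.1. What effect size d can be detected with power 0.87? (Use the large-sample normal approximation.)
d ≈ 0.38

Minimum detectable effect (paired t-test, normal approximation):
d = (z_{α/2} + z_β) / √n
d = (1.645 + 1.126) / √52
d = 2.771 / 7.211
d ≈ 0.38

By Cohen's convention (0.2 small / 0.5 medium / 0.8 large): small effect.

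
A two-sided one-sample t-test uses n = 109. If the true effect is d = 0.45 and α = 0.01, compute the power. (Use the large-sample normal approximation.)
Power ≈ 0.98

Power calculation (one-sample t-test, normal approximation):
z_β = d · √n - z_{α/2}
z_β = 0.45 · √109 - 2.576
z_β = 0.45 · 10.440 - 2.576
z_β = 2.122

Power = Φ(z_β) = Φ(2.122) ≈ 0.983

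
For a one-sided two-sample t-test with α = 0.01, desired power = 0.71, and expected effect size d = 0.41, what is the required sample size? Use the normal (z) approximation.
n = 99 per group

Sample size formula (two-sample t-test, normal approximation):
n = 2 · ((z_α + z_β) / d)²

z_α = 2.326 (for α = 0.01, one-sided)
z_β = 0.553 (for power = 0.71)
d = 0.41

n = 2 · ((2.326 + 0.553) / 0.41)²
n = 2 · (7.022)²
n ≈ 98.62
Round up to the next whole number: n = 99 per group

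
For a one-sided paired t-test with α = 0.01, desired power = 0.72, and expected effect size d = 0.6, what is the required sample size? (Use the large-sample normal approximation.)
n = 24 pairs

Sample size formula (paired t-test, normal approximation):
n = ((z_α + z_β) / d)²

z_α = 2.326 (for α = 0.01, one-sided)
z_β = 0.583 (for power = 0.72)
d = 0.6

n = ((2.326 + 0.583) / 0.6)²
n = (4.848)²
n ≈ 23.50
Round up to the next whole number: n = 24 pairs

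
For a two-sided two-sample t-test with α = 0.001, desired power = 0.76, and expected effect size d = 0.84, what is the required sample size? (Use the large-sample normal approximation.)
n = 46 per group

Sample size formula (two-sample t-test, normal approximation):
n = 2 · ((z_{α/2} + z_β) / d)²

z_{α/2} = 3.291 (for α = 0.001, two-sided)
z_β = 0.706 (for power = 0.76)
d = 0.84

n = 2 · ((3.291 + 0.706) / 0.84)²
n = 2 · (4.758)²
n ≈ 45.28
Round up to the next whole number: n = 46 per group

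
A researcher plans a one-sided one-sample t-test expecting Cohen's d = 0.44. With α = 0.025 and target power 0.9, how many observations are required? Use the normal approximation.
n = 55

Sample size formula (one-sample t-test, normal approximation):
n = ((z_α + z_β) / d)²

z_α = 1.960 (for α = 0.025, one-sided)
z_β = 1.282 (for power = 0.9)
d = 0.44

n = ((1.960 + 1.282) / 0.44)²
n = (7.368)²
n ≈ 54.29
Round up to the next whole number: n = 55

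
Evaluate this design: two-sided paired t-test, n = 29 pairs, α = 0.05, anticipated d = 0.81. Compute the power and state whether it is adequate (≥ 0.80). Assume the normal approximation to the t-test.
Power ≈ 0.99; the study is adequately powered (power ≥ 0.80)

Power calculation (paired t-test, normal approximation):
z_β = d · √n - z_{α/2}
z_β = 0.81 · √29 - 1.960
z_β = 0.81 · 5.385 - 1.960
z_β = 2.402

Power = Φ(z_β) = Φ(2.402) ≈ 0.992

Effect size d = 0.81 is large by Cohen's convention (0.2/0.5/0.8).

Threshold: power ≥ 0.80 is conventionally adequate.
Power ≈ 0.99 → the study is adequately powered (power ≥ 0.80).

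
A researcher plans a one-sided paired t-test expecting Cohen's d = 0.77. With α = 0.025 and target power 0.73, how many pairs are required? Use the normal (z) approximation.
n = 12 pairs

Sample size formula (paired t-test, normal approximation):
n = ((z_α + z_β) / d)²

z_α = 1.960 (for α = 0.025, one-sided)
z_β = 0.613 (for power = 0.73)
d = 0.77

n = ((1.960 + 0.613) / 0.77)²
n = (3.342)²
n ≈ 11.17
Round up to the next whole number: n = 12 pairs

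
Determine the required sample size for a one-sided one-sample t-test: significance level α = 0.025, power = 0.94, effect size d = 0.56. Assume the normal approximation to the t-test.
n = 40

Sample size formula (one-sample t-test, normal approximation):
n = ((z_α + z_β) / d)²

z_α = 1.960 (for α = 0.025, one-sided)
z_β = 1.555 (for power = 0.94)
d = 0.56

n = ((1.960 + 1.555) / 0.56)²
n = (6.277)²
n ≈ 39.40
Round up to the next whole number: n = 40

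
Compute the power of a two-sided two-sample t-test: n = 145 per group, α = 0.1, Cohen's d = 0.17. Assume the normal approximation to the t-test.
Power ≈ 0.42

Power calculation (two-sample t-test, normal approximation):
z_β = d · √(n/2) - z_{α/2}
z_β = 0.17 · √(145/2) - 1.645
z_β = 0.17 · 8.515 - 1.645
z_β = -0.197

Power = Φ(z_β) = Φ(-0.197) ≈ 0.422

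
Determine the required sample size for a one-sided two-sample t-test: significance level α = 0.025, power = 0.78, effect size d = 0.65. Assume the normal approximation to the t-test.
n = 36 per group

Sample size formula (two-sample t-test, normal approximation):
n = 2 · ((z_α + z_β) / d)²

z_α = 1.960 (for α = 0.025, one-sided)
z_β = 0.772 (for power = 0.78)
d = 0.65

n = 2 · ((1.960 + 0.772) / 0.65)²
n = 2 · (4.203)²
n ≈ 35.33
Round up to the next whole number: n = 36 per group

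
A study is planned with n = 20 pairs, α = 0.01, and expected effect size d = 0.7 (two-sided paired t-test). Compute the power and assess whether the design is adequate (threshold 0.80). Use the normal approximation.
Power ≈ 0.71; the study is underpowered (power < 0.80)

Power calculation (paired t-test, normal approximation):
z_β = d · √n - z_{α/2}
z_β = 0.7 · √20 - 2.576
z_β = 0.7 · 4.472 - 2.576
z_β = 0.555

Power = Φ(z_β) = Φ(0.555) ≈ 0.710

Effect size d = 0.7 is medium by Cohen's convention (0.2/0.5/0.8).

Threshold: power ≥ 0.80 is conventionally adequate.
Power ≈ 0.71 → the study is underpowered (power < 0.80).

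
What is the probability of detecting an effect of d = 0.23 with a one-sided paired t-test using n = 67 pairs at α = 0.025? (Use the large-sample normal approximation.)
Power ≈ 0.47

Power calculation (paired t-test, normal approximation):
z_β = d · √n - z_α
z_β = 0.23 · √67 - 1.960
z_β = 0.23 · 8.185 - 1.960
z_β = -0.077

Power = Φ(z_β) = Φ(-0.077) ≈ 0.469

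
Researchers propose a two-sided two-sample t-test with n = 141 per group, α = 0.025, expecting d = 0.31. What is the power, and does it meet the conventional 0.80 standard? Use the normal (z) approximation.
Power ≈ 0.64; the study is underpowered (power < 0.80)

Power calculation (two-sample t-test, normal approximation):
z_β = d · √(n/2) - z_{α/2}
z_β = 0.31 · √(141/2) - 2.241
z_β = 0.31 · 8.396 - 2.241
z_β = 0.361

Power = Φ(z_β) = Φ(0.361) ≈ 0.641

Effect size d = 0.31 is small by Cohen's convention (0.2/0.5/0.8).

Threshold: power ≥ 0.80 is conventionally adequate.
Power ≈ 0.64 → the study is underpowered (power < 0.80).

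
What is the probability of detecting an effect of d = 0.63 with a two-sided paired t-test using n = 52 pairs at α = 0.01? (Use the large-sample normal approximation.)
Power ≈ 0.98

Power calculation (paired t-test, normal approximation):
z_β = d · √n - z_{α/2}
z_β = 0.63 · √52 - 2.576
z_β = 0.63 · 7.211 - 2.576
z_β = 1.967

Power = Φ(z_β) = Φ(1.967) ≈ 0.975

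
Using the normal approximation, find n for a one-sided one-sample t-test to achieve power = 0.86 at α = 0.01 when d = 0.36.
n = 90

Sample size formula (one-sample t-test, normal approximation):
n = ((z_α + z_β) / d)²

z_α = 2.326 (for α = 0.01, one-sided)
z_β = 1.080 (for power = 0.86)
d = 0.36

n = ((2.326 + 1.080) / 0.36)²
n = (9.461)²
n ≈ 89.51
Round up to the next whole number: n = 90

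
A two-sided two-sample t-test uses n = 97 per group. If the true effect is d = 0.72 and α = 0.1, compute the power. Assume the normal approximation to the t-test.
Power ≈ 1.00

Power calculation (two-sample t-test, normal approximation):
z_β = d · √(n/2) - z_{α/2}
z_β = 0.72 · √(97/2) - 1.645
z_β = 0.72 · 6.964 - 1.645
z_β = 3.369

Power = Φ(z_β) = Φ(3.369) ≈ 1.000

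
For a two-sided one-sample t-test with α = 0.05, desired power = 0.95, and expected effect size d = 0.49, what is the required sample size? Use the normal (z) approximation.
n = 55

Sample size formula (one-sample t-test, normal approximation):
n = ((z_{α/2} + z_β) / d)²

z_{α/2} = 1.960 (for α = 0.05, two-sided)
z_β = 1.645 (for power = 0.95)
d = 0.49

n = ((1.960 + 1.645) / 0.49)²
n = (7.357)²
n ≈ 54.13
Round up to the next whole number: n = 55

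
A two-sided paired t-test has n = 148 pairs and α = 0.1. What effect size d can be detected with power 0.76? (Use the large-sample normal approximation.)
d ≈ 0.19

Minimum detectable effect (paired t-test, normal approximation):
d = (z_{α/2} + z_β) / √n
d = (1.645 + 0.706) / √148
d = 2.351 / 12.166
d ≈ 0.19

By Cohen's convention (0.2 small / 0.5 medium / 0.8 large): very small effect.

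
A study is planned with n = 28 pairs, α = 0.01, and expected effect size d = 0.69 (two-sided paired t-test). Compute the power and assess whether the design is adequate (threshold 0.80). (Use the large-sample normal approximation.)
Power ≈ 0.86; the study is adequately powered (power ≥ 0.80)

Power calculation (paired t-test, normal approximation):
z_β = d · √n - z_{α/2}
z_β = 0.69 · √28 - 2.576
z_β = 0.69 · 5.292 - 2.576
z_β = 1.075

Power = Φ(z_β) = Φ(1.075) ≈ 0.859

Effect size d = 0.69 is medium by Cohen's convention (0.2/0.5/0.8).

Threshold: power ≥ 0.80 is conventionally adequate.
Power ≈ 0.86 → the study is adequately powered (power ≥ 0.80).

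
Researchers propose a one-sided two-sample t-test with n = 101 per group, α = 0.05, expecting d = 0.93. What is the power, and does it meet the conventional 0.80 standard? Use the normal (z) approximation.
Power ≈ 1.00; the study is adequately powered (power ≥ 0.80)

Power calculation (two-sample t-test, normal approximation):
z_β = d · √(n/2) - z_α
z_β = 0.93 · √(101/2) - 1.645
z_β = 0.93 · 7.106 - 1.645
z_β = 4.964

Power = Φ(z_β) = Φ(4.964) ≈ 1.000

Effect size d = 0.93 is large by Cohen's convention (0.2/0.5/0.8).

Threshold: power ≥ 0.80 is conventionally adequate.
Power ≈ 1.00 → the study is adequately powered (power ≥ 0.80).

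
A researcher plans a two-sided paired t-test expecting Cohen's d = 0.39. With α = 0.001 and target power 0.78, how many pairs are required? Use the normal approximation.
n = 109 pairs

Sample size formula (paired t-test, normal approximation):
n = ((z_{α/2} + z_β) / d)²

z_{α/2} = 3.291 (for α = 0.001, two-sided)
z_β = 0.772 (for power = 0.78)
d = 0.39

n = ((3.291 + 0.772) / 0.39)²
n = (10.418)²
n ≈ 108.53
Round up to the next whole number: n = 109 pairs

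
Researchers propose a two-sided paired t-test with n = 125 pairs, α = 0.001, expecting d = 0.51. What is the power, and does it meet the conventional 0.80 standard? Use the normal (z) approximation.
Power ≈ 0.99; the study is adequately powered (power ≥ 0.80)

Power calculation (paired t-test, normal approximation):
z_β = d · √n - z_{α/2}
z_β = 0.51 · √125 - 3.291
z_β = 0.51 · 11.180 - 3.291
z_β = 2.411

Power = Φ(z_β) = Φ(2.411) ≈ 0.992

Effect size d = 0.51 is medium by Cohen's convention (0.2/0.5/0.8).

Threshold: power ≥ 0.80 is conventionally adequate.
Power ≈ 0.99 → the study is adequately powered (power ≥ 0.80).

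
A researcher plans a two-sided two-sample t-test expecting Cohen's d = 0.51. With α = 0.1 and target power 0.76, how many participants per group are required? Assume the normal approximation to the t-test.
n = 43 per group

Sample size formula (two-sample t-test, normal approximation):
n = 2 · ((z_{α/2} + z_β) / d)²

z_{α/2} = 1.645 (for α = 0.1, two-sided)
z_β = 0.706 (for power = 0.76)
d = 0.51

n = 2 · ((1.645 + 0.706) / 0.51)²
n = 2 · (4.610)²
n ≈ 42.50
Round up to the next whole number: n = 43 per group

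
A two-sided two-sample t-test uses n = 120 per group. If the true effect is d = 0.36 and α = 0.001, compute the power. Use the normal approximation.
Power ≈ 0.31

Power calculation (two-sample t-test, normal approximation):
z_β = d · √(n/2) - z_{α/2}
z_β = 0.36 · √(120/2) - 3.291
z_β = 0.36 · 7.746 - 3.291
z_β = -0.502

Power = Φ(z_β) = Φ(-0.502) ≈ 0.308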